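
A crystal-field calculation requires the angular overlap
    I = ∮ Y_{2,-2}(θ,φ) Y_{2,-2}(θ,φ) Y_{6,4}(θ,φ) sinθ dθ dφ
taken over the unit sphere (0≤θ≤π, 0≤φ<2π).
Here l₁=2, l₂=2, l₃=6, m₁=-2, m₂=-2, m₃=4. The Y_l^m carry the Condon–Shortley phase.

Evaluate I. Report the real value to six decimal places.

|2−2|≤6≤2+2 violated ⇒ I = 0

0.000000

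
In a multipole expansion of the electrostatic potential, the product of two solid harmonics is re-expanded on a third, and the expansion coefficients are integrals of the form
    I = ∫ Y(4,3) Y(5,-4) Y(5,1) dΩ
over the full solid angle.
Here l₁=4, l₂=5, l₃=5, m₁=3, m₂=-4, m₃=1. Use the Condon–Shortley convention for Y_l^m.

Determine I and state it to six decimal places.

-0.168084

Checks pass: Σm=0; 14 even; l₃=5∈[1,9].
(2·4+1)(2·5+1)(2·5+1) = 1089
Δ: 4! 4! 6! / 15! → 1/3153150
sum: t=0:+1/69120 t=1:−1/1728 t=2:+1/576 t=3:−1/1728 t=4:+1/69120 = 7/11520
3j²(4 5 5; 0 0 0) = Δ·Π!·Σ² = 2/143  (sign -1)
sum: t=0:+1/17280 t=1:−1/103680 = 1/20736
3j²(4 5 5; 3 -4 1) = Δ·Π!·Σ² = 10/429  (sign +1)
combine: 4πI² = 1089·2/143·10/429 = 60/169
take √, sign -1: I = -0.16808437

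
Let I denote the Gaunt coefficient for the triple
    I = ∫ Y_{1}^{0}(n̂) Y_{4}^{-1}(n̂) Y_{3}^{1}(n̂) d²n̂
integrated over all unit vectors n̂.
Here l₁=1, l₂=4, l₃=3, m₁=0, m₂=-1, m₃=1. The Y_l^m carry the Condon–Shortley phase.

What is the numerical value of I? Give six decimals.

m-sum 0 ✓  L=8 even ✓  3≤3≤5 ✓
Π(2lᵢ+1) = 3×9×7 = 189
triangle coeff Δ(1,4,3) = 1/252
Σ_t [1,1]: t=1:−1/36 = -1/36
(3j)²=4/63 [(1 4 3; 0 0 0)], sign=+1
Σ_t [1,1]: t=1:−1/48 = -1/48
(3j)²=5/84 [(1 4 3; 0 -1 1)], sign=-1
⇒ 4πI² = 5/7
I = (-1)√(5/7/(4π)) = -0.23841361

-0.238414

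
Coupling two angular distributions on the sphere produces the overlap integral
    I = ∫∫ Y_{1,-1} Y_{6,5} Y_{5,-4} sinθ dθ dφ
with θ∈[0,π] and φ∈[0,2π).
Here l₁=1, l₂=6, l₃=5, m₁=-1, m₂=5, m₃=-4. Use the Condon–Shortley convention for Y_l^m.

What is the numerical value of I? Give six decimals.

-0.303018

m-sum 0 ✓  L=12 even ✓  5≤5≤7 ✓
Π(2lᵢ+1) = 3×13×11 = 429
triangle coeff Δ(1,6,5) = 1/858
Σ_t [1,1]: t=1:−1/14400 = -1/14400
(3j)²=6/143 [(1 6 5; 0 0 0)], sign=+1
Σ_t [2,2]: t=2:+1/725760 = 1/725760
(3j)²=5/78 [(1 6 5; -1 5 -4)], sign=-1
⇒ 4πI² = 15/13
I = (-1)√(15/13/(4π)) = -0.30301841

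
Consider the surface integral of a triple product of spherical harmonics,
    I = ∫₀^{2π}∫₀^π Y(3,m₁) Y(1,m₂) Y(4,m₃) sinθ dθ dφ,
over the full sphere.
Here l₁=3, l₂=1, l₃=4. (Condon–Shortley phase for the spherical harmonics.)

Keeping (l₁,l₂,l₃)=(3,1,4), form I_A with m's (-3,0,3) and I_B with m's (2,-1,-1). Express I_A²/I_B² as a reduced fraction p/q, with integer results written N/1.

7/3

Same 3,1,4: normalisation and zero-m 3j drop out of the ratio.
A: Δ: 0! 6! 2! / 9! → 1/252; sum: t=0:+1/720 = 1/720; 3j²(3 1 4; -3 0 3) = Δ·Π!·Σ² = 1/36  (sign -1)
B: Δ: 0! 6! 2! / 9! → 1/252; sum: t=0:+1/240 = 1/240; 3j²(3 1 4; 2 -1 -1) = Δ·Π!·Σ² = 1/84  (sign -1)
I_A²/I_B² = (1/36)/(1/84) = 7/3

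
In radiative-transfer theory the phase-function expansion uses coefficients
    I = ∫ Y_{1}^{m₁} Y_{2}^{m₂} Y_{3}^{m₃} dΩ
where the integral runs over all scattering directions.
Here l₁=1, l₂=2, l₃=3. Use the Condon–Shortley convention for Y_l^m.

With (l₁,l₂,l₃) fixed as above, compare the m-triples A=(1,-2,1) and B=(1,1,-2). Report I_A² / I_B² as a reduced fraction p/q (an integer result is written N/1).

1/10

Shared (l₁,l₂,l₃)=(1,2,3): N and (l;000)² cancel in I_A²/I_B².
A: Δ = 0!·2!·4!/7! = 1/105; Racah Σ t=0..0: t=0:+1/48 = 1/48; ⇒ 3j(1 2 3; 1 -2 1)² = 1/105, sgn +1
B: Δ = 0!·2!·4!/7! = 1/105; Racah Σ t=0..0: t=0:+1/12 = 1/12; ⇒ 3j(1 2 3; 1 1 -2)² = 2/21, sgn -1
I_A²/I_B² = (1/105)/(2/21) = 1/10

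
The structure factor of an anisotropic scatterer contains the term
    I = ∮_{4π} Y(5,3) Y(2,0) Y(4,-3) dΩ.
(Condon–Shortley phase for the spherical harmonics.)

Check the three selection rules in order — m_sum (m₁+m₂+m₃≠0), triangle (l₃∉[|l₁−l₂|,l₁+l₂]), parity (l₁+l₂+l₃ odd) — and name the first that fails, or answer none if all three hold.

parity

Σmᵢ = 0  ✓
l₃∈[|l₁−l₂|,l₁+l₂]=[3,7], have l₃=4  ✓
Σlᵢ = 11 ⇒ odd  ✗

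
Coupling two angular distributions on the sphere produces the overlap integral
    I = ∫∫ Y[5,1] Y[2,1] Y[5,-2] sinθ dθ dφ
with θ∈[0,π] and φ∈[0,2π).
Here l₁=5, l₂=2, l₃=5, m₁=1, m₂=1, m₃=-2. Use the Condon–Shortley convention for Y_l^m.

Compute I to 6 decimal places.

m-sum 0 ✓  L=12 even ✓  3≤5≤7 ✓
Π(2lᵢ+1) = 11×5×11 = 605
triangle coeff Δ(5,2,5) = 1/38610
Σ_t [0,2]: t=0:+1/2880 t=1:−1/576 t=2:+1/2880 = -1/960
(3j)²=10/429 [(5 2 5; 0 0 0)], sign=+1
Σ_t [1,2]: t=1:−1/1440 t=2:+1/2880 = -1/2880
(3j)²=7/715 [(5 2 5; 1 1 -2)], sign=+1
⇒ 4πI² = 70/507
I = (+1)√(70/507/(4π)) = 0.10481902

0.104819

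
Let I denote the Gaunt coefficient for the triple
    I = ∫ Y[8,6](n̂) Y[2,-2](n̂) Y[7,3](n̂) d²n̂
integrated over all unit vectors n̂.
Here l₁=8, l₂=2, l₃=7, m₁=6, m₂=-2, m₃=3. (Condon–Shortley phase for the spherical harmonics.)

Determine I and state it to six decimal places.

Σmᵢ = 7 ≠ 0, so the φ-integral vanishes; I = 0

0.000000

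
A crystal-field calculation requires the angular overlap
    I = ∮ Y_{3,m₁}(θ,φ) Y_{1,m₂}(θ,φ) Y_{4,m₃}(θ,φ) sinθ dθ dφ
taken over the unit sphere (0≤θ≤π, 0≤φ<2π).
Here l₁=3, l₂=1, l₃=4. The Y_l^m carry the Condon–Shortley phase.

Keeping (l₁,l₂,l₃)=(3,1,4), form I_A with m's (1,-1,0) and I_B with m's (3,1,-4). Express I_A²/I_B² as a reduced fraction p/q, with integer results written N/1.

Shared (l₁,l₂,l₃)=(3,1,4): N and (l;000)² cancel in I_A²/I_B².
A: Δ = 0!·6!·2!/9! = 1/252; Racah Σ t=0..0: t=0:+1/96 = 1/96; ⇒ 3j(3 1 4; 1 -1 0)² = 1/42, sgn +1
B: Δ = 0!·6!·2!/9! = 1/252; Racah Σ t=0..0: t=0:+1/1440 = 1/1440; ⇒ 3j(3 1 4; 3 1 -4)² = 1/9, sgn +1
I_A²/I_B² = (1/42)/(1/9) = 3/14

3/14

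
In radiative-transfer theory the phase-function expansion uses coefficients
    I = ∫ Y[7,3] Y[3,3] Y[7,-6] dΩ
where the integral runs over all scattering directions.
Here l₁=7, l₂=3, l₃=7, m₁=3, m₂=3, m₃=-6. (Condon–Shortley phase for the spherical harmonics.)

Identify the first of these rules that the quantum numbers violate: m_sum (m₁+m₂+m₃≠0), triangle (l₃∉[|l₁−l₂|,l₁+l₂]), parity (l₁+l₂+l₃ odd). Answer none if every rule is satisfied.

Σmᵢ = 0  ✓
l₃∈[|l₁−l₂|,l₁+l₂]=[4,10], have l₃=7  ✓
Σlᵢ = 17 ⇒ odd  ✗

parity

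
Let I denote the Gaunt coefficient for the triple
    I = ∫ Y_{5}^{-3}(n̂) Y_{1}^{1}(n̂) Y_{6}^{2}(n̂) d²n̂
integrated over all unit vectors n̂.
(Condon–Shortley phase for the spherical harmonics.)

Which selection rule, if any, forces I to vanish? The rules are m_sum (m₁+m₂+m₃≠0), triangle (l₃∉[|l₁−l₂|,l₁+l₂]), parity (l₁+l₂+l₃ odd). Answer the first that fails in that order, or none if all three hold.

none

azimuthal sum: -3 + 1 + 2 = 0  ✓
4 ≤ 6 ≤ 6 (triangle on l)  ✓
L = 5 + 1 + 6 = 12 (even)  ✓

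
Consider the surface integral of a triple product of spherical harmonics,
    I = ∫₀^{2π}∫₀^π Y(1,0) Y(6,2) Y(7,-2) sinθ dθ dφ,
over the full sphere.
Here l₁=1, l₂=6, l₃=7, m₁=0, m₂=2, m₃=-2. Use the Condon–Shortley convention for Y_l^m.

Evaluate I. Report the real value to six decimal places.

0.234717

Checks pass: Σm=0; 14 even; l₃=7∈[5,7].
(2·1+1)(2·6+1)(2·7+1) = 585
Δ: 0! 2! 12! / 15! → 1/1365
sum: t=0:+1/518400 = 1/518400
3j²(1 6 7; 0 0 0) = Δ·Π!·Σ² = 7/195  (sign -1)
sum: t=0:+1/967680 = 1/967680
3j²(1 6 7; 0 2 -2) = Δ·Π!·Σ² = 3/91  (sign -1)
combine: 4πI² = 585·7/195·3/91 = 9/13
take √, sign +1: I = 0.23471705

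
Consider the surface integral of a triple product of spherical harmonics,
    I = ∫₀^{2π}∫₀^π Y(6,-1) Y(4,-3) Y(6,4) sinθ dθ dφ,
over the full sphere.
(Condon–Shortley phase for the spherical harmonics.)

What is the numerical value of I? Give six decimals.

Rules hold: Σm=0, L=16 even, 2≤6≤10.
N = 13·9·13 = 1521
Δ = 4!·8!·4!/17! = 1/15315300
Racah Σ t=0..4: t=0:+1/829440 t=1:−1/25920 t=2:+1/9216 t=3:−1/25920 t=4:+1/829440 = 7/207360
⇒ 3j(6 4 6; 0 0 0)² = 28/2431, sgn +1
Racah Σ t=0..1: t=0:+1/725760 t=1:−1/207360 = -1/290304
⇒ 3j(6 4 6; -1 -3 4)² = 125/7293, sgn -1
4πI² = N·(3j₀)²·(3jₘ)² = 10500/34969
I = -1·√(0.300266/4π) = -0.15457815

-0.154578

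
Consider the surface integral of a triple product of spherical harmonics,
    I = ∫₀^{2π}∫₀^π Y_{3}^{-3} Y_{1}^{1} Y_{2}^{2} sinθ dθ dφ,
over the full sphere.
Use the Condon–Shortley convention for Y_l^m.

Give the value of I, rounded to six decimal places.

Rules hold: Σm=0, L=6 even, 2≤2≤4.
N = 7·3·5 = 105
Δ = 2!·4!·0!/7! = 1/105
Racah Σ t=1..1: t=1:−1/4 = -1/4
⇒ 3j(3 1 2; 0 0 0)² = 3/35, sgn -1
Racah Σ t=2..2: t=2:+1/48 = 1/48
⇒ 3j(3 1 2; -3 1 2)² = 1/7, sgn +1
4πI² = N·(3j₀)²·(3jₘ)² = 9/7
I = -1·√(1.28571/4π) = -0.31986543

-0.319865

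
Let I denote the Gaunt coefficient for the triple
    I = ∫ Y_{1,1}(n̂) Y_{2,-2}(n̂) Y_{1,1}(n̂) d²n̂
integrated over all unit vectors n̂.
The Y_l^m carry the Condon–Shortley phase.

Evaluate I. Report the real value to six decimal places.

m-sum 0 ✓  L=4 even ✓  1≤1≤3 ✓
Π(2lᵢ+1) = 3×5×3 = 45
triangle coeff Δ(1,2,1) = 1/30
Σ_t [1,1]: t=1:−1/1 = -1/1
(3j)²=2/15 [(1 2 1; 0 0 0)], sign=+1
Σ_t [0,0]: t=0:+1/4 = 1/4
(3j)²=1/5 [(1 2 1; 1 -2 1)], sign=+1
⇒ 4πI² = 6/5
I = (+1)√(6/5/(4π)) = 0.30901936

0.309019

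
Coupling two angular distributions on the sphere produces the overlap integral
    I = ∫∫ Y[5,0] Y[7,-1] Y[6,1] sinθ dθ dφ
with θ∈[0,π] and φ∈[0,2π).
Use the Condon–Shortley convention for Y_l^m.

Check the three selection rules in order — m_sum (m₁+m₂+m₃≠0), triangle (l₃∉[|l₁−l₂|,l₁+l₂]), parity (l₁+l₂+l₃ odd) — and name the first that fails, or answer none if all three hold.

azimuthal sum: 0 − 1 + 1 = 0  ✓
2 ≤ 6 ≤ 12 (triangle on l)  ✓
L = 5 + 7 + 6 = 18 (even)  ✓

none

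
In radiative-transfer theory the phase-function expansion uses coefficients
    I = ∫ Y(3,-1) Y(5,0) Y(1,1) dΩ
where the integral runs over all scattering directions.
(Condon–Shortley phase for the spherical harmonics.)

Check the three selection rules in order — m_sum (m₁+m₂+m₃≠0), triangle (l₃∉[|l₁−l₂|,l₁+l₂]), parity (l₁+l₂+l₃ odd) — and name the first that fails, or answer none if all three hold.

triangle

Σmᵢ = 0  ✓
l₃∈[|l₁−l₂|,l₁+l₂]=[2,8], have l₃=1  ✗
Σlᵢ = 9 ⇒ odd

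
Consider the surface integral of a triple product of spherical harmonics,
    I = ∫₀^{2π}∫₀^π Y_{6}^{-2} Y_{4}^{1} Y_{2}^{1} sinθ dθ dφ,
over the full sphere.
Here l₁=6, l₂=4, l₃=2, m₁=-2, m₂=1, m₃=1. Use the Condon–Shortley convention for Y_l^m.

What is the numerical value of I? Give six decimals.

Rules hold: Σm=0, L=12 even, 2≤2≤10.
N = 13·9·5 = 585
Δ = 8!·4!·0!/13! = 1/6435
Racah Σ t=4..4: t=4:+1/2304 = 1/2304
⇒ 3j(6 4 2; 0 0 0)² = 5/143, sgn +1
Racah Σ t=5..5: t=5:−1/4320 = -1/4320
⇒ 3j(6 4 2; -2 1 1)² = 224/6435, sgn +1
4πI² = N·(3j₀)²·(3jₘ)² = 1120/1573
I = +1·√(0.712015/4π) = 0.23803440

0.238034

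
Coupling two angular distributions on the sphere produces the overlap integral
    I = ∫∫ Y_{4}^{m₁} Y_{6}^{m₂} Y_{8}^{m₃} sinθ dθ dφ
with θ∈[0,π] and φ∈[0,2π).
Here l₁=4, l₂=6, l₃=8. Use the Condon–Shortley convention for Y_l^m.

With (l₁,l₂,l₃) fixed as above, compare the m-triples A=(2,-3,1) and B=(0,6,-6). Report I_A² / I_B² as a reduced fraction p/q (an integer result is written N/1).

16129/18876

Same 4,6,8: normalisation and zero-m 3j drop out of the ratio.
A: Δ: 2! 6! 10! / 19! → 1/23279256; sum: t=0:+1/2903040 t=1:−1/9676800 t=2:+1/522547200 = 127/522547200; 3j²(4 6 8; 2 -3 1) = Δ·Π!·Σ² = 16129/1108536  (sign -1)
B: Δ: 2! 6! 10! / 19! → 1/23279256; sum: t=2:+1/348364800 = 1/348364800; 3j²(4 6 8; 0 6 -6) = Δ·Π!·Σ² = 11/646  (sign +1)
I_A²/I_B² = (16129/1108536)/(11/646) = 16129/18876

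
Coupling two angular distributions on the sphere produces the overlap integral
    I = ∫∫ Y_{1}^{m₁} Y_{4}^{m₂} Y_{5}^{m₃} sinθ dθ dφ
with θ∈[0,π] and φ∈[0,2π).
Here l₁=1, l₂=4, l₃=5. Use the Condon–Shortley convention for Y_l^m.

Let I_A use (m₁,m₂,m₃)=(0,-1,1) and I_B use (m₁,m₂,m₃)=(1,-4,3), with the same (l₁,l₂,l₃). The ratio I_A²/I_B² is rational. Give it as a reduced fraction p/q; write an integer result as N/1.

Same 1,4,5: normalisation and zero-m 3j drop out of the ratio.
A: Δ: 0! 2! 8! / 11! → 1/495; sum: t=0:+1/720 = 1/720; 3j²(1 4 5; 0 -1 1) = Δ·Π!·Σ² = 8/165  (sign +1)
B: Δ: 0! 2! 8! / 11! → 1/495; sum: t=0:+1/80640 = 1/80640; 3j²(1 4 5; 1 -4 3) = Δ·Π!·Σ² = 1/495  (sign +1)
I_A²/I_B² = (8/165)/(1/495) = 24/1

24/1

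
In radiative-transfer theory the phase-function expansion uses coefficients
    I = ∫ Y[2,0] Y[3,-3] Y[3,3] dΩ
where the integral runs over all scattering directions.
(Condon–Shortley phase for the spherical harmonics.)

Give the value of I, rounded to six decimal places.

Checks pass: Σm=0; 8 even; l₃=3∈[1,5].
(2·2+1)(2·3+1)(2·3+1) = 245
Δ: 2! 2! 4! / 9! → 1/3780
sum: t=0:+1/24 t=1:−1/4 t=2:+1/24 = -1/6
3j²(2 3 3; 0 0 0) = Δ·Π!·Σ² = 4/105  (sign +1)
sum: t=0:+1/96 = 1/96
3j²(2 3 3; 0 -3 3) = Δ·Π!·Σ² = 5/84  (sign +1)
combine: 4πI² = 245·4/105·5/84 = 5/9
take √, sign +1: I = 0.21026104

0.210261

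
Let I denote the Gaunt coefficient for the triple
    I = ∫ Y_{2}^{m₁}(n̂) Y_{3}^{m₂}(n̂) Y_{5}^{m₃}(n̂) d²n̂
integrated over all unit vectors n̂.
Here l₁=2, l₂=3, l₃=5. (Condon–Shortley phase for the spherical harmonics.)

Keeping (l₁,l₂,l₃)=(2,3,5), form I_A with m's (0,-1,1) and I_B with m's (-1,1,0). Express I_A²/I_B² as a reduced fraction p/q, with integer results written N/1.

Shared (l₁,l₂,l₃)=(2,3,5): N and (l;000)² cancel in I_A²/I_B².
A: Δ = 0!·4!·6!/11! = 1/2310; Racah Σ t=0..0: t=0:+1/192 = 1/192; ⇒ 3j(2 3 5; 0 -1 1)² = 3/77, sgn +1
B: Δ = 0!·4!·6!/11! = 1/2310; Racah Σ t=0..0: t=0:+1/288 = 1/288; ⇒ 3j(2 3 5; -1 1 0)² = 5/231, sgn -1
I_A²/I_B² = (3/77)/(5/231) = 9/5

9/5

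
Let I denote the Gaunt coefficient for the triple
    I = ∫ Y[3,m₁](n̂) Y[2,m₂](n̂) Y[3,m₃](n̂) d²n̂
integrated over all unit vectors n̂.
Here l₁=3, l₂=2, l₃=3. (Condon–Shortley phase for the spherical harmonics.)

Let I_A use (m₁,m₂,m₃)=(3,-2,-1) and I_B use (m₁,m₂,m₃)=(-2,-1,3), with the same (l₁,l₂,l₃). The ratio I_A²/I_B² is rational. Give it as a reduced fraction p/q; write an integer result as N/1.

Shared (l₁,l₂,l₃)=(3,2,3): N and (l;000)² cancel in I_A²/I_B².
A: Δ = 2!·4!·2!/9! = 1/3780; Racah Σ t=0..0: t=0:+1/96 = 1/96; ⇒ 3j(3 2 3; 3 -2 -1)² = 1/42, sgn +1
B: Δ = 2!·4!·2!/9! = 1/3780; Racah Σ t=1..1: t=1:−1/48 = -1/48; ⇒ 3j(3 2 3; -2 -1 3)² = 5/84, sgn -1
I_A²/I_B² = (1/42)/(5/84) = 2/5

2/5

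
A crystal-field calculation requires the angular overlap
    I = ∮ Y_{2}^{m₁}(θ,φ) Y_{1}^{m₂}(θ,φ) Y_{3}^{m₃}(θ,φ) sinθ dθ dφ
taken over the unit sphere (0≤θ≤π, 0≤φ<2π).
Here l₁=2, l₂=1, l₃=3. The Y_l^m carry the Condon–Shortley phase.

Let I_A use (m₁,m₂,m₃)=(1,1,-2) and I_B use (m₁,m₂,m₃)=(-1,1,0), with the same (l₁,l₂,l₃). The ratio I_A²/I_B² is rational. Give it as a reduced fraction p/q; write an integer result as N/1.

10/3

Shared (l₁,l₂,l₃)=(2,1,3): N and (l;000)² cancel in I_A²/I_B².
A: Δ = 0!·4!·2!/7! = 1/105; Racah Σ t=0..0: t=0:+1/12 = 1/12; ⇒ 3j(2 1 3; 1 1 -2)² = 2/21, sgn -1
B: Δ = 0!·4!·2!/7! = 1/105; Racah Σ t=0..0: t=0:+1/12 = 1/12; ⇒ 3j(2 1 3; -1 1 0)² = 1/35, sgn -1
I_A²/I_B² = (2/21)/(1/35) = 10/3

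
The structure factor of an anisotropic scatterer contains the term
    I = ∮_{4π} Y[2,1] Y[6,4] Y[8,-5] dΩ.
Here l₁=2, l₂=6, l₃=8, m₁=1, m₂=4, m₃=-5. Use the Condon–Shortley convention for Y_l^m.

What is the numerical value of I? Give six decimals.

-0.248575

m-sum 0 ✓  L=16 even ✓  4≤8≤8 ✓
Π(2lᵢ+1) = 5×13×17 = 1105
triangle coeff Δ(2,6,8) = 1/30940
Σ_t [0,0]: t=0:+1/2073600 = 1/2073600
(3j)²=28/1105 [(2 6 8; 0 0 0)], sign=+1
Σ_t [0,0]: t=0:+1/43545600 = 1/43545600
(3j)²=33/1190 [(2 6 8; 1 4 -5)], sign=-1
⇒ 4πI² = 66/85
I = (-1)√(66/85/(4π)) = -0.24857507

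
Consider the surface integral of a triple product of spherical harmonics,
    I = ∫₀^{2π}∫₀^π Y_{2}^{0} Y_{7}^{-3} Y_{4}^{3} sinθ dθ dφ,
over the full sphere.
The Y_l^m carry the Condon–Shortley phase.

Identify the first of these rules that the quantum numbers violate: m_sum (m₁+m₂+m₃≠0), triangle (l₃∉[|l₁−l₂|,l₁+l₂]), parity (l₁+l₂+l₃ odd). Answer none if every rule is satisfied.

triangle

m₁+m₂+m₃ = 0 − 3 + 3 = 0  ✓
triangle: |2−7|=5 ≤ l₃=4 ≤ 2+7=9  ✗
parity: l₁+l₂+l₃ = 13 is odd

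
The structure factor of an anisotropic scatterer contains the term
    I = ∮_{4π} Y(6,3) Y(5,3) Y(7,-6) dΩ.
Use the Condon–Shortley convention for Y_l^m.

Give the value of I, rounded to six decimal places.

0.107391

m-sum 0 ✓  L=18 even ✓  1≤7≤11 ✓
Π(2lᵢ+1) = 13×11×15 = 2145
triangle coeff Δ(6,5,7) = 1/174594420
Σ_t [0,4]: t=0:+1/4147200 t=1:−1/207360 t=2:+1/82944 t=3:−1/207360 t=4:+1/4147200 = 1/345600
(3j)²=420/46189 [(6 5 7; 0 0 0)], sign=-1
Σ_t [2,3]: t=2:+1/14515200 t=3:−1/29030400 = 1/29030400
(3j)²=12/1615 [(6 5 7; 3 3 -6)], sign=-1
⇒ 4πI² = 15120/104329
I = (+1)√(15120/104329/(4π)) = 0.10739114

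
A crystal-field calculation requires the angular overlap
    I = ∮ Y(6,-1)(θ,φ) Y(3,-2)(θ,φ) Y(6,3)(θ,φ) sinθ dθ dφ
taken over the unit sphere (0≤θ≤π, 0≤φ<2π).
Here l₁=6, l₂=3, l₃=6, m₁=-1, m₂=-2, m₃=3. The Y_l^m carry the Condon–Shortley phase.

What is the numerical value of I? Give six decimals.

0.000000

Σlᵢ=15 odd — θ-integrand is odd under cosθ→−cosθ; I=0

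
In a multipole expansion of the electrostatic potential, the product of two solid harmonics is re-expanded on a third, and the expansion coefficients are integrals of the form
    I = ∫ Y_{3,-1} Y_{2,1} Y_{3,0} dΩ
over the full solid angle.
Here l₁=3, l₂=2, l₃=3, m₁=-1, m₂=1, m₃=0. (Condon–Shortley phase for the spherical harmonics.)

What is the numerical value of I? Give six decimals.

Rules hold: Σm=0, L=8 even, 1≤3≤5.
N = 7·5·7 = 245
Δ = 2!·4!·2!/9! = 1/3780
Racah Σ t=0..2: t=0:+1/24 t=1:−1/4 t=2:+1/24 = -1/6
⇒ 3j(3 2 3; 0 0 0)² = 4/105, sgn +1
Racah Σ t=1..2: t=1:−1/12 t=2:+1/8 = 1/24
⇒ 3j(3 2 3; -1 1 0)² = 1/210, sgn -1
4πI² = N·(3j₀)²·(3jₘ)² = 2/45
I = -1·√(0.0444444/4π) = -0.05947080

-0.059471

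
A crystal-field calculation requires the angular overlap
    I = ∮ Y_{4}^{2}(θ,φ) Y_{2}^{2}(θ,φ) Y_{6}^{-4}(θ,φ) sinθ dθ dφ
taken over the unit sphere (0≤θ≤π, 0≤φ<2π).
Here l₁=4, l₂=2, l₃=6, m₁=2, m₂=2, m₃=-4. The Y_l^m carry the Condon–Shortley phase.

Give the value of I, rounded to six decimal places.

0.230476

m-sum 0 ✓  L=12 even ✓  2≤6≤6 ✓
Π(2lᵢ+1) = 9×5×13 = 585
triangle coeff Δ(4,2,6) = 1/6435
Σ_t [0,0]: t=0:+1/2304 = 1/2304
(3j)²=5/143 [(4 2 6; 0 0 0)], sign=+1
Σ_t [0,0]: t=0:+1/34560 = 1/34560
(3j)²=14/429 [(4 2 6; 2 2 -4)], sign=+1
⇒ 4πI² = 1050/1573
I = (+1)√(1050/1573/(4π)) = 0.23047581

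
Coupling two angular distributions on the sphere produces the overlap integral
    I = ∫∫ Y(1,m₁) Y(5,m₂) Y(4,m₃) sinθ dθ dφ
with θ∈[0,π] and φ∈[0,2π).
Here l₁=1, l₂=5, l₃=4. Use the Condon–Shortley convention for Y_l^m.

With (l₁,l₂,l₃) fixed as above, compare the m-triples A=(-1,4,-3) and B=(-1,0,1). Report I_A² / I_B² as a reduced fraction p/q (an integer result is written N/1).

l's match ⇒ only the (l;m) 3-j factors differ between A and B.
A: triangle coeff Δ(1,5,4) = 1/495; Σ_t [2,2]: t=2:+1/10080 = 1/10080; (3j)²=4/55 [(1 5 4; -1 4 -3)], sign=-1
B: triangle coeff Δ(1,5,4) = 1/495; Σ_t [2,2]: t=2:+1/1440 = 1/1440; (3j)²=2/99 [(1 5 4; -1 0 1)], sign=-1
I_A²/I_B² = (4/55)/(2/99) = 18/5

18/5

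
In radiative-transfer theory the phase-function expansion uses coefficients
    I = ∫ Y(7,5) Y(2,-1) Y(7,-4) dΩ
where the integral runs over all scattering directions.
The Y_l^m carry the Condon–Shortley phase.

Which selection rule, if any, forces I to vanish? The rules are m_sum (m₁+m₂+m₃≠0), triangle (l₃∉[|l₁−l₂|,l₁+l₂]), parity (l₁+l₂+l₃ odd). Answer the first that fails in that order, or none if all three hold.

m₁+m₂+m₃ = 5 − 1 − 4 = 0  ✓
triangle: |7−2|=5 ≤ l₃=7 ≤ 7+2=9  ✓
parity: l₁+l₂+l₃ = 16 is even  ✓

none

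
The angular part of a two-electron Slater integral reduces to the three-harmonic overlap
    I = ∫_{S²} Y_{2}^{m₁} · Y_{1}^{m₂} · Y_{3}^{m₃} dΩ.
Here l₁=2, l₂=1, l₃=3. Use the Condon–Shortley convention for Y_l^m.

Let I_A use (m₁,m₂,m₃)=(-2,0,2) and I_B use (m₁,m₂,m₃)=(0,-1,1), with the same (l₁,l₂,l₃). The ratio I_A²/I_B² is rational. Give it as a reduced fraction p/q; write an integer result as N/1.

5/6

Same 2,1,3: normalisation and zero-m 3j drop out of the ratio.
A: Δ: 0! 4! 2! / 7! → 1/105; sum: t=0:+1/24 = 1/24; 3j²(2 1 3; -2 0 2) = Δ·Π!·Σ² = 1/21  (sign -1)
B: Δ: 0! 4! 2! / 7! → 1/105; sum: t=0:+1/8 = 1/8; 3j²(2 1 3; 0 -1 1) = Δ·Π!·Σ² = 2/35  (sign +1)
I_A²/I_B² = (1/21)/(2/35) = 5/6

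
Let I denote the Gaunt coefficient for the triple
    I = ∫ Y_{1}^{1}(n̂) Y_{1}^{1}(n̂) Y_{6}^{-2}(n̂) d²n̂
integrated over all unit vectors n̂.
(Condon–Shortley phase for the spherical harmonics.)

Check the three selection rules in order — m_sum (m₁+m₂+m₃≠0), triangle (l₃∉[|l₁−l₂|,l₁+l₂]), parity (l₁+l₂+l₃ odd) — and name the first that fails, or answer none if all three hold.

triangle

azimuthal sum: 1 + 1 − 2 = 0  ✓
0 ≤ 6 ≤ 2 (triangle on l)  ✗
L = 1 + 1 + 6 = 8 (even)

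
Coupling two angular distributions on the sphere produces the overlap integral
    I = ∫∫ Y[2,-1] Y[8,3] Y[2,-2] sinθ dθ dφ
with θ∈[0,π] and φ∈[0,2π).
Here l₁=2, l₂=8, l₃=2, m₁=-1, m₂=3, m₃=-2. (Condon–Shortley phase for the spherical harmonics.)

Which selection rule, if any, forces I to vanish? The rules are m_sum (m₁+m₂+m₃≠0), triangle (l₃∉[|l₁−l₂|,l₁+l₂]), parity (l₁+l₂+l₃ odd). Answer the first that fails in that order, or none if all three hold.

triangle

m₁+m₂+m₃ = -1 + 3 − 2 = 0  ✓
triangle: |2−8|=6 ≤ l₃=2 ≤ 2+8=10  ✗
parity: l₁+l₂+l₃ = 12 is even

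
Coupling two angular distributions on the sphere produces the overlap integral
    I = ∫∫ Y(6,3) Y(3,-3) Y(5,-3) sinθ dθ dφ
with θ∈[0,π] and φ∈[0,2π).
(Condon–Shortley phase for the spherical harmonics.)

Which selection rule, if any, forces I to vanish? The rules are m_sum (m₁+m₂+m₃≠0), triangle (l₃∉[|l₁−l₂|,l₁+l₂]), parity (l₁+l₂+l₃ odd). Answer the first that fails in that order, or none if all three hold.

azimuthal sum: 3 − 3 − 3 = -3  ✗
3 ≤ 5 ≤ 9 (triangle on l)
L = 6 + 3 + 5 = 14 (even)

m_sum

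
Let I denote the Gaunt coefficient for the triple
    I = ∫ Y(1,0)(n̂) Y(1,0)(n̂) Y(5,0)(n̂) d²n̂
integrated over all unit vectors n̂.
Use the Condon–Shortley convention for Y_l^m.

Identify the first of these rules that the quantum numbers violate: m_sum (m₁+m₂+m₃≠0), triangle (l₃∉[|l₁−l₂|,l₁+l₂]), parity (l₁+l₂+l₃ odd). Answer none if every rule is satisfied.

Σmᵢ = 0  ✓
l₃∈[|l₁−l₂|,l₁+l₂]=[0,2], have l₃=5  ✗
Σlᵢ = 7 ⇒ odd

triangle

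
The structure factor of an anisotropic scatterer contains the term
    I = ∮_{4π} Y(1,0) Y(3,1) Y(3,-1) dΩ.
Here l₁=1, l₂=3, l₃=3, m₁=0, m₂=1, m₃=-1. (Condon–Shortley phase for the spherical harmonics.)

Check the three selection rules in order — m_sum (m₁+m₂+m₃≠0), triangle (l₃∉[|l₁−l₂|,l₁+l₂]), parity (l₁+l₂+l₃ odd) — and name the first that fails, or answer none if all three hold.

Σmᵢ = 0  ✓
l₃∈[|l₁−l₂|,l₁+l₂]=[2,4], have l₃=3  ✓
Σlᵢ = 7 ⇒ odd  ✗

parity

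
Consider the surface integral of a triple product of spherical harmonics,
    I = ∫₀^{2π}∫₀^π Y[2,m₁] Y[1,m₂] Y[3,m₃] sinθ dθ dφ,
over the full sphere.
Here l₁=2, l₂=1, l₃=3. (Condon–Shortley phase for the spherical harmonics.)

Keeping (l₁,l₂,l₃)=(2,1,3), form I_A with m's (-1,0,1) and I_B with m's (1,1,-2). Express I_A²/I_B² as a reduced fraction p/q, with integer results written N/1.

Same 2,1,3: normalisation and zero-m 3j drop out of the ratio.
A: Δ: 0! 4! 2! / 7! → 1/105; sum: t=0:+1/6 = 1/6; 3j²(2 1 3; -1 0 1) = Δ·Π!·Σ² = 8/105  (sign +1)
B: Δ: 0! 4! 2! / 7! → 1/105; sum: t=0:+1/12 = 1/12; 3j²(2 1 3; 1 1 -2) = Δ·Π!·Σ² = 2/21  (sign -1)
I_A²/I_B² = (8/105)/(2/21) = 4/5

4/5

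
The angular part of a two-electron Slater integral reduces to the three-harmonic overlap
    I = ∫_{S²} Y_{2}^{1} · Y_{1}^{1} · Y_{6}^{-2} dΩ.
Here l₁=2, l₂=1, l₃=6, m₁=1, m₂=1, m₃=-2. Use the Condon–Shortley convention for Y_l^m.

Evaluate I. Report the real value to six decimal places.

triangle: need 1≤l₃≤3, have 6; I=0

0.000000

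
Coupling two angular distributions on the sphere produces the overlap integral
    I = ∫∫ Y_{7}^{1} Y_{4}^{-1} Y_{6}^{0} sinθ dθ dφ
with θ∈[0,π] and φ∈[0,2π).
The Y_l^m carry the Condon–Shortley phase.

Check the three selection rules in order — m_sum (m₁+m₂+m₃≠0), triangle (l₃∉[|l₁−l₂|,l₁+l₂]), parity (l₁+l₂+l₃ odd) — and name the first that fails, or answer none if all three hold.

Σmᵢ = 0  ✓
l₃∈[|l₁−l₂|,l₁+l₂]=[3,11], have l₃=6  ✓
Σlᵢ = 17 ⇒ odd  ✗

parity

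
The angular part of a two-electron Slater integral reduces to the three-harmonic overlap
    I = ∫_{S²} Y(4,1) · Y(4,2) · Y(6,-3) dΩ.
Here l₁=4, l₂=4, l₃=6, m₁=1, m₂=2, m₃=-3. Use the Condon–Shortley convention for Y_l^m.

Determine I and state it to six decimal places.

Checks pass: Σm=0; 14 even; l₃=6∈[0,8].
(2·4+1)(2·4+1)(2·6+1) = 1053
Δ: 2! 6! 6! / 15! → 1/1261260
sum: t=0:+1/4608 t=1:−1/1296 t=2:+1/4608 = -7/20736
3j²(4 4 6; 0 0 0) = Δ·Π!·Σ² = 20/1287  (sign -1)
sum: t=0:+1/51840 t=1:−1/5760 t=2:+1/11520 = -7/103680
3j²(4 4 6; 1 2 -3) = Δ·Π!·Σ² = 7/858  (sign +1)
combine: 4πI² = 1053·20/1287·7/858 = 210/1573
take √, sign -1: I = -0.10307192

-0.103072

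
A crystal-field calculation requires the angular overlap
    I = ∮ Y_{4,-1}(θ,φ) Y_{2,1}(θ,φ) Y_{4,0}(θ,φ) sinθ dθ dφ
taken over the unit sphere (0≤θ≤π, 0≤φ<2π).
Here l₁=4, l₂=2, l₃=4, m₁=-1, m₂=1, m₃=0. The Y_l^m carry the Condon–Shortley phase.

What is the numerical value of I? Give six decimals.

Checks pass: Σm=0; 10 even; l₃=4∈[2,6].
(2·4+1)(2·2+1)(2·4+1) = 405
Δ: 2! 6! 2! / 11! → 1/13860
sum: t=0:+1/192 t=1:−1/36 t=2:+1/192 = -5/288
3j²(4 2 4; 0 0 0) = Δ·Π!·Σ² = 20/693  (sign -1)
sum: t=1:−1/96 t=2:+1/72 = 1/288
3j²(4 2 4; -1 1 0) = Δ·Π!·Σ² = 1/462  (sign +1)
combine: 4πI² = 405·20/693·1/462 = 150/5929
take √, sign -1: I = -0.04486937

-0.044869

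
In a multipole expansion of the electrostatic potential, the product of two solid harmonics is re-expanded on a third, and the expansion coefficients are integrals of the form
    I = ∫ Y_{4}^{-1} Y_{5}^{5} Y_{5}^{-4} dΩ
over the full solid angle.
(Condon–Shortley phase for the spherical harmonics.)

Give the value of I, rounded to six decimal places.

0.184127

m-sum 0 ✓  L=14 even ✓  1≤5≤9 ✓
Π(2lᵢ+1) = 9×11×11 = 1089
triangle coeff Δ(4,5,5) = 1/3153150
Σ_t [0,4]: t=0:+1/69120 t=1:−1/1728 t=2:+1/576 t=3:−1/1728 t=4:+1/69120 = 7/11520
(3j)²=2/143 [(4 5 5; 0 0 0)], sign=-1
Σ_t [4,4]: t=4:+1/103680 = 1/103680
(3j)²=4/143 [(4 5 5; -1 5 -4)], sign=-1
⇒ 4πI² = 72/169
I = (+1)√(72/169/(4π)) = 0.18412721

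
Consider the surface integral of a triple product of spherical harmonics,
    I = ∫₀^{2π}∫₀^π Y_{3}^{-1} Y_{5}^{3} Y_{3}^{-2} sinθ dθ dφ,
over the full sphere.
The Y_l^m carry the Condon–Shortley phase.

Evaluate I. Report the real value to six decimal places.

0.000000

L=11 odd ⇒ parity kills the (l;000) factor ⇒ I = 0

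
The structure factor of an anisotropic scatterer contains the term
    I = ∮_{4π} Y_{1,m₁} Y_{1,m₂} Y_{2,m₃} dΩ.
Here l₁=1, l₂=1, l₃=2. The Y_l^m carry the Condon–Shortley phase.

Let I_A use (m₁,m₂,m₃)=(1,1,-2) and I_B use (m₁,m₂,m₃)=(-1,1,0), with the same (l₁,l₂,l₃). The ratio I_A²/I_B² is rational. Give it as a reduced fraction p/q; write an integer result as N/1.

6/1

l's match ⇒ only the (l;m) 3-j factors differ between A and B.
A: triangle coeff Δ(1,1,2) = 1/30; Σ_t [0,0]: t=0:+1/4 = 1/4; (3j)²=1/5 [(1 1 2; 1 1 -2)], sign=+1
B: triangle coeff Δ(1,1,2) = 1/30; Σ_t [0,0]: t=0:+1/4 = 1/4; (3j)²=1/30 [(1 1 2; -1 1 0)], sign=+1
I_A²/I_B² = (1/5)/(1/30) = 6/1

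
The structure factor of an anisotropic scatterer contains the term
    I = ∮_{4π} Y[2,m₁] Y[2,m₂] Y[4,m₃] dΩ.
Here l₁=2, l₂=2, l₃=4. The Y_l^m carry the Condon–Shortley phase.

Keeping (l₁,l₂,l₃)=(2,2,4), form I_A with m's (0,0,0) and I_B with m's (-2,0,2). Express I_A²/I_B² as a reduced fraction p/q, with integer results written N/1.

Shared (l₁,l₂,l₃)=(2,2,4): N and (l;000)² cancel in I_A²/I_B².
A: Δ = 0!·4!·4!/9! = 1/630; Racah Σ t=0..0: t=0:+1/16 = 1/16; ⇒ 3j(2 2 4; 0 0 0)² = 2/35, sgn +1
B: Δ = 0!·4!·4!/9! = 1/630; Racah Σ t=0..0: t=0:+1/96 = 1/96; ⇒ 3j(2 2 4; -2 0 2)² = 1/42, sgn +1
I_A²/I_B² = (2/35)/(1/42) = 12/5

12/5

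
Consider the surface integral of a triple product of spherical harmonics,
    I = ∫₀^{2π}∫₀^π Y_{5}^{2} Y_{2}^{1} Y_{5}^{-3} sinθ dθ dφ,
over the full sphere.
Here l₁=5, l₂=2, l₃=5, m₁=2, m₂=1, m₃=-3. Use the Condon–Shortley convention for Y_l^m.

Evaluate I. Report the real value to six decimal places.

-0.161739

m-sum 0 ✓  L=12 even ✓  3≤5≤7 ✓
Π(2lᵢ+1) = 11×5×11 = 605
triangle coeff Δ(5,2,5) = 1/38610
Σ_t [0,2]: t=0:+1/2880 t=1:−1/576 t=2:+1/2880 = -1/960
(3j)²=10/429 [(5 2 5; 0 0 0)], sign=+1
Σ_t [1,2]: t=1:−1/2880 t=2:+1/10080 = -1/4032
(3j)²=10/429 [(5 2 5; 2 1 -3)], sign=-1
⇒ 4πI² = 500/1521
I = (-1)√(500/1521/(4π)) = -0.16173926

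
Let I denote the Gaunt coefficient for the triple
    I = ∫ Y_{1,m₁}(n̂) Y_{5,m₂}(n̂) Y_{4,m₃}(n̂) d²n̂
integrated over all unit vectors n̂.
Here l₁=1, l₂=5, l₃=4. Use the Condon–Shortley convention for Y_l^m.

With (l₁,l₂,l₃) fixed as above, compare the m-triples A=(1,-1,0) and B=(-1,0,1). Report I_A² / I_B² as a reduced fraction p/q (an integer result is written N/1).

l's match ⇒ only the (l;m) 3-j factors differ between A and B.
A: triangle coeff Δ(1,5,4) = 1/495; Σ_t [0,0]: t=0:+1/1152 = 1/1152; (3j)²=1/33 [(1 5 4; 1 -1 0)], sign=+1
B: triangle coeff Δ(1,5,4) = 1/495; Σ_t [2,2]: t=2:+1/1440 = 1/1440; (3j)²=2/99 [(1 5 4; -1 0 1)], sign=-1
I_A²/I_B² = (1/33)/(2/99) = 3/2

3/2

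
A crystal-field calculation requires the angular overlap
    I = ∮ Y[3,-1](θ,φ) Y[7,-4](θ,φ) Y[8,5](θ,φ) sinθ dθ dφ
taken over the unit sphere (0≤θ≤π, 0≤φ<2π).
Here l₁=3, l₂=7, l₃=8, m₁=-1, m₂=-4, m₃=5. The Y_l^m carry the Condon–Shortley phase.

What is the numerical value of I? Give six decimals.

-0.120760

Checks pass: Σm=0; 18 even; l₃=8∈[4,10].
(2·3+1)(2·7+1)(2·8+1) = 1785
Δ: 2! 4! 12! / 19! → 1/5290740
sum: t=0:+1/7257600 t=1:−1/2073600 t=2:+1/7257600 = -1/4838400
3j²(3 7 8; 0 0 0) = Δ·Π!·Σ² = 252/20995  (sign -1)
sum: t=0:+1/104509440 t=1:−1/43545600 t=2:+1/319334400 = -59/5748019200
3j²(3 7 8; -1 -4 5) = Δ·Π!·Σ² = 3481/406980  (sign +1)
combine: 4πI² = 1785·252/20995·3481/406980 = 73101/398905
take √, sign -1: I = -0.12075969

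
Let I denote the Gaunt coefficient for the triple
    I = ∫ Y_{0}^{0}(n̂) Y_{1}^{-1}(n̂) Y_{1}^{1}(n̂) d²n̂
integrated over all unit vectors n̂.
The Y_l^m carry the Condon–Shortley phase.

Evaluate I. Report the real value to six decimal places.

Rules hold: Σm=0, L=2 even, 1≤1≤1.
N = 1·3·3 = 9
Δ = 0!·0!·2!/3! = 1/3
Racah Σ t=0..0: t=0:+1/1 = 1/1
⇒ 3j(0 1 1; 0 0 0)² = 1/3, sgn -1
Racah Σ t=0..0: t=0:+1/2 = 1/2
⇒ 3j(0 1 1; 0 -1 1)² = 1/3, sgn +1
4πI² = N·(3j₀)²·(3jₘ)² = 1/1
I = -1·√(1/4π) = -0.28209479

-0.282095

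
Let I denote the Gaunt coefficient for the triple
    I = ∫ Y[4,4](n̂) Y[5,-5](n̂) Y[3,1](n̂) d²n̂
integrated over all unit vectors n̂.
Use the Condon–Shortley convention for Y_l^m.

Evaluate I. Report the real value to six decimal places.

Checks pass: Σm=0; 12 even; l₃=3∈[1,9].
(2·4+1)(2·5+1)(2·3+1) = 693
Δ: 6! 2! 4! / 13! → 1/180180
sum: t=2:+1/576 t=3:−1/144 t=4:+1/576 = -1/288
3j²(4 5 3; 0 0 0) = Δ·Π!·Σ² = 20/1001  (sign +1)
sum: t=0:+1/34560 = 1/34560
3j²(4 5 3; 4 -5 1) = Δ·Π!·Σ² = 14/429  (sign +1)
combine: 4πI² = 693·20/1001·14/429 = 840/1859
take √, sign +1: I = 0.18962475

0.189625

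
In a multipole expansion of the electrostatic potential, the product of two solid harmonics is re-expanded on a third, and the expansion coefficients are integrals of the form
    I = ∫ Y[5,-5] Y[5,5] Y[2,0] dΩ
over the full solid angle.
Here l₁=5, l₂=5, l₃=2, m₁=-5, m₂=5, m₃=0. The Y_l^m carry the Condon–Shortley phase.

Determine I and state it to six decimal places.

m-sum 0 ✓  L=12 even ✓  0≤2≤10 ✓
Π(2lᵢ+1) = 11×11×5 = 605
triangle coeff Δ(5,5,2) = 1/38610
Σ_t [3,5]: t=3:−1/2880 t=4:+1/576 t=5:−1/2880 = 1/960
(3j)²=10/429 [(5 5 2; 0 0 0)], sign=+1
Σ_t [8,8]: t=8:+1/161280 = 1/161280
(3j)²=15/286 [(5 5 2; -5 5 0)], sign=+1
⇒ 4πI² = 125/169
I = (+1)√(125/169/(4π)) = 0.24260890

0.242609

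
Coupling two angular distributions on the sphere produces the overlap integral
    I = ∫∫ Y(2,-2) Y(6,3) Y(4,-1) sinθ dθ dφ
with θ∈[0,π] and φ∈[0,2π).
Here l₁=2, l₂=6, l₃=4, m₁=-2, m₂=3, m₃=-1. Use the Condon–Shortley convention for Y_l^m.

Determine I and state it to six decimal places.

Rules hold: Σm=0, L=12 even, 4≤4≤8.
N = 5·13·9 = 585
Δ = 4!·0!·8!/13! = 1/6435
Racah Σ t=2..2: t=2:+1/2304 = 1/2304
⇒ 3j(2 6 4; 0 0 0)² = 5/143, sgn +1
Racah Σ t=4..4: t=4:+1/17280 = 1/17280
⇒ 3j(2 6 4; -2 3 -1)² = 14/715, sgn -1
4πI² = N·(3j₀)²·(3jₘ)² = 630/1573
I = -1·√(0.400509/4π) = -0.17852580

-0.178526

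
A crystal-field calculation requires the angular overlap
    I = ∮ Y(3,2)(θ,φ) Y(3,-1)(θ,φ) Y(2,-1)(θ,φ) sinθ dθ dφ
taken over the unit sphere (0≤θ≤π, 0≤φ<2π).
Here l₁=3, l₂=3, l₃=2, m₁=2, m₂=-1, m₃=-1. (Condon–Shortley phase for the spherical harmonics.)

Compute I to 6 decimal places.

0.162868

Rules hold: Σm=0, L=8 even, 0≤2≤6.
N = 7·7·5 = 245
Δ = 4!·2!·2!/9! = 1/3780
Racah Σ t=1..3: t=1:−1/24 t=2:+1/4 t=3:−1/24 = 1/6
⇒ 3j(3 3 2; 0 0 0)² = 4/105, sgn +1
Racah Σ t=0..1: t=0:+1/48 t=1:−1/12 = -1/16
⇒ 3j(3 3 2; 2 -1 -1)² = 1/28, sgn +1
4πI² = N·(3j₀)²·(3jₘ)² = 1/3
I = +1·√(0.333333/4π) = 0.16286750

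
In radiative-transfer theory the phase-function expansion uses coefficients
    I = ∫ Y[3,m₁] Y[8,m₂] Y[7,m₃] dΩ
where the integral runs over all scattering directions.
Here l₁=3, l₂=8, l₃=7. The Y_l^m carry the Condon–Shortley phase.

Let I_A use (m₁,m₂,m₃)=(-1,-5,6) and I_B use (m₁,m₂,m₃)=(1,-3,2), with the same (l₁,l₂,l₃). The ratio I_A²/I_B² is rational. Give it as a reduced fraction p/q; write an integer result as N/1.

10816/8085

Shared (l₁,l₂,l₃)=(3,8,7): N and (l;000)² cancel in I_A²/I_B².
A: Δ = 4!·2!·12!/19! = 1/5290740; Racah Σ t=2..3: t=2:+1/319334400 t=3:−1/2874009600 = 1/359251200; ⇒ 3j(3 8 7; -1 -5 6)² = 1664/101745, sgn -1
B: Δ = 4!·2!·12!/19! = 1/5290740; Racah Σ t=0..2: t=0:+1/29030400 t=1:−1/5806080 t=2:+1/17418240 = -1/12441600; ⇒ 3j(3 8 7; 1 -3 2)² = 154/12597, sgn +1
I_A²/I_B² = (1664/101745)/(154/12597) = 10816/8085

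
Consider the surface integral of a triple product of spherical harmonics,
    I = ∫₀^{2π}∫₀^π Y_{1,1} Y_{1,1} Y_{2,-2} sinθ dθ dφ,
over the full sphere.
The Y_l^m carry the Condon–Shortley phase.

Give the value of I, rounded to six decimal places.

0.309019

Checks pass: Σm=0; 4 even; l₃=2∈[0,2].
(2·1+1)(2·1+1)(2·2+1) = 45
Δ: 0! 2! 2! / 5! → 1/30
sum: t=0:+1/1 = 1/1
3j²(1 1 2; 0 0 0) = Δ·Π!·Σ² = 2/15  (sign +1)
sum: t=0:+1/4 = 1/4
3j²(1 1 2; 1 1 -2) = Δ·Π!·Σ² = 1/5  (sign +1)
combine: 4πI² = 45·2/15·1/5 = 6/5
take √, sign +1: I = 0.30901936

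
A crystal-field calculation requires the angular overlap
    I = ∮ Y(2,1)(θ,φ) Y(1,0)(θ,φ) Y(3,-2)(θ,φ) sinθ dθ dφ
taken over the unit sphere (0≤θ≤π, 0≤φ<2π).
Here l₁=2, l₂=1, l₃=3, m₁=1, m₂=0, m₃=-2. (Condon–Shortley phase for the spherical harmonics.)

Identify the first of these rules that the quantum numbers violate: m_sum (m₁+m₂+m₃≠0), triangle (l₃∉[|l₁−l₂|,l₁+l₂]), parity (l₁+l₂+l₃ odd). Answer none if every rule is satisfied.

m₁+m₂+m₃ = 1 + 0 − 2 = -1  ✗
triangle: |2−1|=1 ≤ l₃=3 ≤ 2+1=3
parity: l₁+l₂+l₃ = 6 is even

m_sum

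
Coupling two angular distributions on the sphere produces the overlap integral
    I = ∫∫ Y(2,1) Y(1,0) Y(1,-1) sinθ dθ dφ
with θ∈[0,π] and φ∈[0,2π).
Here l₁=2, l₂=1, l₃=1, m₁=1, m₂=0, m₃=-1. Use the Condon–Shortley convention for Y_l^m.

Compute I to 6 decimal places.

-0.218510

Checks pass: Σm=0; 4 even; l₃=1∈[1,3].
(2·2+1)(2·1+1)(2·1+1) = 45
Δ: 2! 2! 0! / 5! → 1/30
sum: t=1:−1/1 = -1/1
3j²(2 1 1; 0 0 0) = Δ·Π!·Σ² = 2/15  (sign +1)
sum: t=1:−1/2 = -1/2
3j²(2 1 1; 1 0 -1) = Δ·Π!·Σ² = 1/10  (sign -1)
combine: 4πI² = 45·2/15·1/10 = 3/5
take √, sign -1: I = -0.21850969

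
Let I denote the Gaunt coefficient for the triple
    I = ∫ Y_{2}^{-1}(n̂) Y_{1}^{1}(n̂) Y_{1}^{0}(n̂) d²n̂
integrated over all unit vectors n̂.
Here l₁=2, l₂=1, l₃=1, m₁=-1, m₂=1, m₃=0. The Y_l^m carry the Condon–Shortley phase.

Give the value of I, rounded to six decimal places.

m-sum 0 ✓  L=4 even ✓  1≤1≤3 ✓
Π(2lᵢ+1) = 5×3×3 = 45
triangle coeff Δ(2,1,1) = 1/30
Σ_t [1,1]: t=1:−1/1 = -1/1
(3j)²=2/15 [(2 1 1; 0 0 0)], sign=+1
Σ_t [2,2]: t=2:+1/2 = 1/2
(3j)²=1/10 [(2 1 1; -1 1 0)], sign=-1
⇒ 4πI² = 3/5
I = (-1)√(3/5/(4π)) = -0.21850969

-0.218510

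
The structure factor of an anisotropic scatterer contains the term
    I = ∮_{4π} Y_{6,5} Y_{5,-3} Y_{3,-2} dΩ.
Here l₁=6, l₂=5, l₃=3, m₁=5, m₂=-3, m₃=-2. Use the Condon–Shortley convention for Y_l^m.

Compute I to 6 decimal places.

m-sum 0 ✓  L=14 even ✓  1≤3≤11 ✓
Π(2lᵢ+1) = 13×11×7 = 1001
triangle coeff Δ(6,5,3) = 1/675675
Σ_t [3,5]: t=3:−1/8640 t=4:+1/2304 t=5:−1/8640 = 7/34560
(3j)²=7/429 [(6 5 3; 0 0 0)], sign=-1
Σ_t [0,1]: t=0:+1/483840 t=1:−1/120960 = -1/161280
(3j)²=2/91 [(6 5 3; 5 -3 -2)], sign=+1
⇒ 4πI² = 14/39
I = (-1)√(14/39/(4π)) = -0.16901560

-0.169016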